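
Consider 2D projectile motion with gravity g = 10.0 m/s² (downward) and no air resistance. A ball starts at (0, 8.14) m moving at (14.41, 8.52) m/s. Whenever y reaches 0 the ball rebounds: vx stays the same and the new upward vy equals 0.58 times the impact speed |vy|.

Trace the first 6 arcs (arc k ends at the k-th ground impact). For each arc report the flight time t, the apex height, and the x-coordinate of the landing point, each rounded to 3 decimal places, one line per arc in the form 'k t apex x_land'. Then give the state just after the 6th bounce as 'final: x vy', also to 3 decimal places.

1 2.386 11.770 34.386
2 1.780 3.959 60.032
3 1.032 1.332 74.906
4 0.599 0.448 83.533
5 0.347 0.151 88.537
6 0.201 0.051 91.439
final: 91.439 0.584

Arc 1: start y=8.140, vy=8.520 → t=2.386, apex=11.770, x_land=34.386, impact vy=-15.342
  bounce: vy ← 0.58·15.342 = 8.899
Arc 2: start y=0.000, vy=8.899 → t=1.780, apex=3.959, x_land=60.032, impact vy=-8.899
  bounce: vy ← 0.58·8.899 = 5.161
Arc 3: start y=0.000, vy=5.161 → t=1.032, apex=1.332, x_land=74.906, impact vy=-5.161
  bounce: vy ← 0.58·5.161 = 2.993
Arc 4: start y=0.000, vy=2.993 → t=0.599, apex=0.448, x_land=83.533, impact vy=-2.993
  bounce: vy ← 0.58·2.993 = 1.736
Arc 5: start y=0.000, vy=1.736 → t=0.347, apex=0.151, x_land=88.537, impact vy=-1.736
  bounce: vy ← 0.58·1.736 = 1.007
Arc 6: start y=0.000, vy=1.007 → t=0.201, apex=0.051, x_land=91.439, impact vy=-1.007
  bounce: vy ← 0.58·1.007 = 0.584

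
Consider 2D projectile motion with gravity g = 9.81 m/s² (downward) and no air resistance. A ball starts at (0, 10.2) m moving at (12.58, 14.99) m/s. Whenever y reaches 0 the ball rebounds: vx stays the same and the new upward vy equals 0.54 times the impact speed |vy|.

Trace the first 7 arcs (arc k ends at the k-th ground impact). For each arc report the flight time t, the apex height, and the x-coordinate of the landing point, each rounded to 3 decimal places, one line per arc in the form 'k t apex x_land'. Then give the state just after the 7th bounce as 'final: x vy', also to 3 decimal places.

1 3.629 21.653 45.654
2 2.269 6.314 74.199
3 1.225 1.841 89.614
4 0.662 0.537 97.938
5 0.357 0.157 102.433
6 0.193 0.046 104.860
7 0.104 0.013 106.171
final: 106.171 0.276

Arc 1: start y=10.200, vy=14.990 → t=3.629, apex=21.653, x_land=45.654, impact vy=-20.611
  bounce: vy ← 0.54·20.611 = 11.130
Arc 2: start y=0.000, vy=11.130 → t=2.269, apex=6.314, x_land=74.199, impact vy=-11.130
  bounce: vy ← 0.54·11.130 = 6.010
Arc 3: start y=0.000, vy=6.010 → t=1.225, apex=1.841, x_land=89.614, impact vy=-6.010
  bounce: vy ← 0.54·6.010 = 3.246
Arc 4: start y=0.000, vy=3.246 → t=0.662, apex=0.537, x_land=97.938, impact vy=-3.246
  bounce: vy ← 0.54·3.246 = 1.753
Arc 5: start y=0.000, vy=1.753 → t=0.357, apex=0.157, x_land=102.433, impact vy=-1.753
  bounce: vy ← 0.54·1.753 = 0.946
Arc 6: start y=0.000, vy=0.946 → t=0.193, apex=0.046, x_land=104.860, impact vy=-0.946
  bounce: vy ← 0.54·0.946 = 0.511
Arc 7: start y=0.000, vy=0.511 → t=0.104, apex=0.013, x_land=106.171, impact vy=-0.511
  bounce: vy ← 0.54·0.511 = 0.276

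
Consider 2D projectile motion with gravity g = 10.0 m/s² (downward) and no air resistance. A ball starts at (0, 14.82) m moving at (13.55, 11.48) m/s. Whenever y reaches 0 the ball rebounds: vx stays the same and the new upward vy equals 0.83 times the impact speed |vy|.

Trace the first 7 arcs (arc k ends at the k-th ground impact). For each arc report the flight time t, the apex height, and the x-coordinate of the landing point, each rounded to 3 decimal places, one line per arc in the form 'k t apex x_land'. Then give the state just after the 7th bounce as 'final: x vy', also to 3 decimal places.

Arc 1: start y=14.820, vy=11.480 → t=3.217, apex=21.410, x_land=43.594, impact vy=-20.693
  bounce: vy ← 0.83·20.693 = 17.175
Arc 2: start y=0.000, vy=17.175 → t=3.435, apex=14.749, x_land=90.138, impact vy=-17.175
  bounce: vy ← 0.83·17.175 = 14.255
Arc 3: start y=0.000, vy=14.255 → t=2.851, apex=10.161, x_land=128.770, impact vy=-14.255
  bounce: vy ← 0.83·14.255 = 11.832
Arc 4: start y=0.000, vy=11.832 → t=2.366, apex=7.000, x_land=160.834, impact vy=-11.832
  bounce: vy ← 0.83·11.832 = 9.820
Arc 5: start y=0.000, vy=9.820 → t=1.964, apex=4.822, x_land=187.448, impact vy=-9.820
  bounce: vy ← 0.83·9.820 = 8.151
Arc 6: start y=0.000, vy=8.151 → t=1.630, apex=3.322, x_land=209.537, impact vy=-8.151
  bounce: vy ← 0.83·8.151 = 6.765
Arc 7: start y=0.000, vy=6.765 → t=1.353, apex=2.288, x_land=227.871, impact vy=-6.765
  bounce: vy ← 0.83·6.765 = 5.615

1 3.217 21.410 43.594
2 3.435 14.749 90.138
3 2.851 10.161 128.770
4 2.366 7.000 160.834
5 1.964 4.822 187.448
6 1.630 3.322 209.537
7 1.353 2.288 227.871
final: 227.871 5.615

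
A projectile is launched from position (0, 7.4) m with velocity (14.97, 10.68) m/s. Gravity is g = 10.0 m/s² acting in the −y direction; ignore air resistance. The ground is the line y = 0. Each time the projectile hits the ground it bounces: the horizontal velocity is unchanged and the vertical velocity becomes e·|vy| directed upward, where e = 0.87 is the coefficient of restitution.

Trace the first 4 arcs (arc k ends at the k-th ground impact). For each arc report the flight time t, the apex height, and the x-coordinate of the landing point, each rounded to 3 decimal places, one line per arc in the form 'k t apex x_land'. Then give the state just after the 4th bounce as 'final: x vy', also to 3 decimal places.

Arc 1: start y=7.400, vy=10.680 → t=2.687, apex=13.103, x_land=40.222, impact vy=-16.188
  bounce: vy ← 0.87·16.188 = 14.084
Arc 2: start y=0.000, vy=14.084 → t=2.817, apex=9.918, x_land=82.389, impact vy=-14.084
  bounce: vy ← 0.87·14.084 = 12.253
Arc 3: start y=0.000, vy=12.253 → t=2.451, apex=7.507, x_land=119.074, impact vy=-12.253
  bounce: vy ← 0.87·12.253 = 10.660
Arc 4: start y=0.000, vy=10.660 → t=2.132, apex=5.682, x_land=150.991, impact vy=-10.660
  bounce: vy ← 0.87·10.660 = 9.274

1 2.687 13.103 40.222
2 2.817 9.918 82.389
3 2.451 7.507 119.074
4 2.132 5.682 150.991
final: 150.991 9.274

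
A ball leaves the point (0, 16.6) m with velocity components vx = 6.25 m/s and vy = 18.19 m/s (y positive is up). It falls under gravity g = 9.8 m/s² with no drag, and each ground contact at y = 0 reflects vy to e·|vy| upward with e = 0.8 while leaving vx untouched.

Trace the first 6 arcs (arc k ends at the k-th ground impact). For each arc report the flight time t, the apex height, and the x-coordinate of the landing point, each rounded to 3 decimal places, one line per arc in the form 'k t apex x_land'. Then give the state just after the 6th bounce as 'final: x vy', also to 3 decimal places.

Arc 1: start y=16.600, vy=18.190 → t=4.470, apex=33.481, x_land=27.938, impact vy=-25.617
  bounce: vy ← 0.8·25.617 = 20.494
Arc 2: start y=0.000, vy=20.494 → t=4.182, apex=21.428, x_land=54.078, impact vy=-20.494
  bounce: vy ← 0.8·20.494 = 16.395
Arc 3: start y=0.000, vy=16.395 → t=3.346, apex=13.714, x_land=74.990, impact vy=-16.395
  bounce: vy ← 0.8·16.395 = 13.116
Arc 4: start y=0.000, vy=13.116 → t=2.677, apex=8.777, x_land=91.720, impact vy=-13.116
  bounce: vy ← 0.8·13.116 = 10.493
Arc 5: start y=0.000, vy=10.493 → t=2.141, apex=5.617, x_land=105.103, impact vy=-10.493
  bounce: vy ← 0.8·10.493 = 8.394
Arc 6: start y=0.000, vy=8.394 → t=1.713, apex=3.595, x_land=115.810, impact vy=-8.394
  bounce: vy ← 0.8·8.394 = 6.715

1 4.470 33.481 27.938
2 4.182 21.428 54.078
3 3.346 13.714 74.990
4 2.677 8.777 91.720
5 2.141 5.617 105.103
6 1.713 3.595 115.810
final: 115.810 6.715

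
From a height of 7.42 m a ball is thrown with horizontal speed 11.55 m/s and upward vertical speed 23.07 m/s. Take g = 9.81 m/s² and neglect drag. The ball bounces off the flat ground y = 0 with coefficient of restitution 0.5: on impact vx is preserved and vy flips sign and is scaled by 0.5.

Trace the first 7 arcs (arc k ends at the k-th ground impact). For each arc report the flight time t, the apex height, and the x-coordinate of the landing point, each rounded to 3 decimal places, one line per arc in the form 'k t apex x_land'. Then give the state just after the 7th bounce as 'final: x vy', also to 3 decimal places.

Arc 1: start y=7.420, vy=23.070 → t=5.006, apex=34.547, x_land=57.814, impact vy=-26.035
  bounce: vy ← 0.5·26.035 = 13.017
Arc 2: start y=0.000, vy=13.017 → t=2.654, apex=8.637, x_land=88.467, impact vy=-13.017
  bounce: vy ← 0.5·13.017 = 6.509
Arc 3: start y=0.000, vy=6.509 → t=1.327, apex=2.159, x_land=103.793, impact vy=-6.509
  bounce: vy ← 0.5·6.509 = 3.254
Arc 4: start y=0.000, vy=3.254 → t=0.663, apex=0.540, x_land=111.456, impact vy=-3.254
  bounce: vy ← 0.5·3.254 = 1.627
Arc 5: start y=0.000, vy=1.627 → t=0.332, apex=0.135, x_land=115.288, impact vy=-1.627
  bounce: vy ← 0.5·1.627 = 0.814
Arc 6: start y=0.000, vy=0.814 → t=0.166, apex=0.034, x_land=117.204, impact vy=-0.814
  bounce: vy ← 0.5·0.814 = 0.407
Arc 7: start y=0.000, vy=0.407 → t=0.083, apex=0.008, x_land=118.161, impact vy=-0.407
  bounce: vy ← 0.5·0.407 = 0.203

1 5.006 34.547 57.814
2 2.654 8.637 88.467
3 1.327 2.159 103.793
4 0.663 0.540 111.456
5 0.332 0.135 115.288
6 0.166 0.034 117.204
7 0.083 0.008 118.161
final: 118.161 0.203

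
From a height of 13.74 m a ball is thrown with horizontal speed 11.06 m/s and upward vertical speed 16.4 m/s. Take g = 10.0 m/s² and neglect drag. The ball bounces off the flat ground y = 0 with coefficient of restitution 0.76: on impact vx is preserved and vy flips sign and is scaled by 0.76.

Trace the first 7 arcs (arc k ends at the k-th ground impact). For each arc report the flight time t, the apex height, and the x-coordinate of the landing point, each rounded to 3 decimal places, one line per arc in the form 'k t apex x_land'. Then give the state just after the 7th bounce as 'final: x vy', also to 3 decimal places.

1 3.972 27.188 43.929
2 3.544 15.704 83.130
3 2.694 9.071 112.923
4 2.047 5.239 135.566
5 1.556 3.026 152.775
6 1.183 1.748 165.853
7 0.899 1.010 175.793
final: 175.793 3.415

Arc 1: start y=13.740, vy=16.400 → t=3.972, apex=27.188, x_land=43.929, impact vy=-23.319
  bounce: vy ← 0.76·23.319 = 17.722
Arc 2: start y=0.000, vy=17.722 → t=3.544, apex=15.704, x_land=83.130, impact vy=-17.722
  bounce: vy ← 0.76·17.722 = 13.469
Arc 3: start y=0.000, vy=13.469 → t=2.694, apex=9.071, x_land=112.923, impact vy=-13.469
  bounce: vy ← 0.76·13.469 = 10.236
Arc 4: start y=0.000, vy=10.236 → t=2.047, apex=5.239, x_land=135.566, impact vy=-10.236
  bounce: vy ← 0.76·10.236 = 7.780
Arc 5: start y=0.000, vy=7.780 → t=1.556, apex=3.026, x_land=152.775, impact vy=-7.780
  bounce: vy ← 0.76·7.780 = 5.913
Arc 6: start y=0.000, vy=5.913 → t=1.183, apex=1.748, x_land=165.853, impact vy=-5.913
  bounce: vy ← 0.76·5.913 = 4.494
Arc 7: start y=0.000, vy=4.494 → t=0.899, apex=1.010, x_land=175.793, impact vy=-4.494
  bounce: vy ← 0.76·4.494 = 3.415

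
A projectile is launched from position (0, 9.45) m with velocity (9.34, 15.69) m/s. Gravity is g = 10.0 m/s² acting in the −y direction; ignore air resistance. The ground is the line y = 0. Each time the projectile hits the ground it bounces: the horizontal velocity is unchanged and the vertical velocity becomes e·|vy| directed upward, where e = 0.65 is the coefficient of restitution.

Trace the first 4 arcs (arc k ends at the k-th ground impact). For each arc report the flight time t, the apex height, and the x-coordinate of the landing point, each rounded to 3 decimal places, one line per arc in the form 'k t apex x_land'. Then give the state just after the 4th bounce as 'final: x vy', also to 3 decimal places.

1 3.655 21.759 34.139
2 2.712 9.193 59.468
3 1.763 3.884 75.932
4 1.146 1.641 86.633
final: 86.633 3.724

Arc 1: start y=9.450, vy=15.690 → t=3.655, apex=21.759, x_land=34.139, impact vy=-20.861
  bounce: vy ← 0.65·20.861 = 13.560
Arc 2: start y=0.000, vy=13.560 → t=2.712, apex=9.193, x_land=59.468, impact vy=-13.560
  bounce: vy ← 0.65·13.560 = 8.814
Arc 3: start y=0.000, vy=8.814 → t=1.763, apex=3.884, x_land=75.932, impact vy=-8.814
  bounce: vy ← 0.65·8.814 = 5.729
Arc 4: start y=0.000, vy=5.729 → t=1.146, apex=1.641, x_land=86.633, impact vy=-5.729
  bounce: vy ← 0.65·5.729 = 3.724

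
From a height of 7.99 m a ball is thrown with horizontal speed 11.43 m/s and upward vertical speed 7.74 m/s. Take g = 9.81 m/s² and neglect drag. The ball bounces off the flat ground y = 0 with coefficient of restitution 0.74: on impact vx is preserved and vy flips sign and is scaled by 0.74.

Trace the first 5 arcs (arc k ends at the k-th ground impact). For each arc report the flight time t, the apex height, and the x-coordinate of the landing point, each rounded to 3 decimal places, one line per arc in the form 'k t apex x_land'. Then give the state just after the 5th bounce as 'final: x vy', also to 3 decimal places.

1 2.289 11.043 26.169
2 2.221 6.047 51.552
3 1.643 3.312 70.335
4 1.216 1.813 84.234
5 0.900 0.993 94.520
final: 94.520 3.266

Arc 1: start y=7.990, vy=7.740 → t=2.289, apex=11.043, x_land=26.169, impact vy=-14.720
  bounce: vy ← 0.74·14.720 = 10.893
Arc 2: start y=0.000, vy=10.893 → t=2.221, apex=6.047, x_land=51.552, impact vy=-10.893
  bounce: vy ← 0.74·10.893 = 8.061
Arc 3: start y=0.000, vy=8.061 → t=1.643, apex=3.312, x_land=70.335, impact vy=-8.061
  bounce: vy ← 0.74·8.061 = 5.965
Arc 4: start y=0.000, vy=5.965 → t=1.216, apex=1.813, x_land=84.234, impact vy=-5.965
  bounce: vy ← 0.74·5.965 = 4.414
Arc 5: start y=0.000, vy=4.414 → t=0.900, apex=0.993, x_land=94.520, impact vy=-4.414
  bounce: vy ← 0.74·4.414 = 3.266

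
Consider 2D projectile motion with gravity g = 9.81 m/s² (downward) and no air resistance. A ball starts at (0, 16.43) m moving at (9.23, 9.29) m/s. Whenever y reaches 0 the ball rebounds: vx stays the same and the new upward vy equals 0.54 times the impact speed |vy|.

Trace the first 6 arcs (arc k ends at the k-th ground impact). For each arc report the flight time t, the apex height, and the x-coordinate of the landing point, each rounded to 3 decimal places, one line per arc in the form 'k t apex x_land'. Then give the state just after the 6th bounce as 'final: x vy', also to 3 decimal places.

1 3.008 20.829 27.761
2 2.226 6.074 48.303
3 1.202 1.771 59.395
4 0.649 0.516 65.385
5 0.350 0.151 68.620
6 0.189 0.044 70.366
final: 70.366 0.501

Arc 1: start y=16.430, vy=9.290 → t=3.008, apex=20.829, x_land=27.761, impact vy=-20.215
  bounce: vy ← 0.54·20.215 = 10.916
Arc 2: start y=0.000, vy=10.916 → t=2.226, apex=6.074, x_land=48.303, impact vy=-10.916
  bounce: vy ← 0.54·10.916 = 5.895
Arc 3: start y=0.000, vy=5.895 → t=1.202, apex=1.771, x_land=59.395, impact vy=-5.895
  bounce: vy ← 0.54·5.895 = 3.183
Arc 4: start y=0.000, vy=3.183 → t=0.649, apex=0.516, x_land=65.385, impact vy=-3.183
  bounce: vy ← 0.54·3.183 = 1.719
Arc 5: start y=0.000, vy=1.719 → t=0.350, apex=0.151, x_land=68.620, impact vy=-1.719
  bounce: vy ← 0.54·1.719 = 0.928
Arc 6: start y=0.000, vy=0.928 → t=0.189, apex=0.044, x_land=70.366, impact vy=-0.928
  bounce: vy ← 0.54·0.928 = 0.501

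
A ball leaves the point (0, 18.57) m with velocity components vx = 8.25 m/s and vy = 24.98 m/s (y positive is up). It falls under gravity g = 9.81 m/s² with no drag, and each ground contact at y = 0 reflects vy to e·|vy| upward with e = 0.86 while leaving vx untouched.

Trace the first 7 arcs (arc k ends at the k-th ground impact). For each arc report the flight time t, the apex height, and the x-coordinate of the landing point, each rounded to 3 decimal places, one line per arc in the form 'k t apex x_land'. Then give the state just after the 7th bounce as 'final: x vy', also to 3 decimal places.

Arc 1: start y=18.570, vy=24.980 → t=5.751, apex=50.374, x_land=47.446, impact vy=-31.438
  bounce: vy ← 0.86·31.438 = 27.037
Arc 2: start y=0.000, vy=27.037 → t=5.512, apex=37.257, x_land=92.921, impact vy=-27.037
  bounce: vy ← 0.86·27.037 = 23.251
Arc 3: start y=0.000, vy=23.251 → t=4.740, apex=27.555, x_land=132.029, impact vy=-23.251
  bounce: vy ← 0.86·23.251 = 19.996
Arc 4: start y=0.000, vy=19.996 → t=4.077, apex=20.380, x_land=165.662, impact vy=-19.996
  bounce: vy ← 0.86·19.996 = 17.197
Arc 5: start y=0.000, vy=17.197 → t=3.506, apex=15.073, x_land=194.586, impact vy=-17.197
  bounce: vy ← 0.86·17.197 = 14.789
Arc 6: start y=0.000, vy=14.789 → t=3.015, apex=11.148, x_land=219.461, impact vy=-14.789
  bounce: vy ← 0.86·14.789 = 12.719
Arc 7: start y=0.000, vy=12.719 → t=2.593, apex=8.245, x_land=240.853, impact vy=-12.719
  bounce: vy ← 0.86·12.719 = 10.938

1 5.751 50.374 47.446
2 5.512 37.257 92.921
3 4.740 27.555 132.029
4 4.077 20.380 165.662
5 3.506 15.073 194.586
6 3.015 11.148 219.461
7 2.593 8.245 240.853
final: 240.853 10.938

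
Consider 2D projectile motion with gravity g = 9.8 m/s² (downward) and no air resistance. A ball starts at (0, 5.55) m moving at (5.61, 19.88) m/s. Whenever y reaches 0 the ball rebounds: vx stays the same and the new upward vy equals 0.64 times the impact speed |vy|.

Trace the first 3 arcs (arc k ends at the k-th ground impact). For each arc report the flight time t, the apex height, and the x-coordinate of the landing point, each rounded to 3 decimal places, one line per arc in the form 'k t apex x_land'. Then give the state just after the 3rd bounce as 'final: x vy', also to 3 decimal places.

1 4.319 25.714 24.232
2 2.932 10.532 40.681
3 1.877 4.314 51.209
final: 51.209 5.885

Arc 1: start y=5.550, vy=19.880 → t=4.319, apex=25.714, x_land=24.232, impact vy=-22.450
  bounce: vy ← 0.64·22.450 = 14.368
Arc 2: start y=0.000, vy=14.368 → t=2.932, apex=10.532, x_land=40.681, impact vy=-14.368
  bounce: vy ← 0.64·14.368 = 9.195
Arc 3: start y=0.000, vy=9.195 → t=1.877, apex=4.314, x_land=51.209, impact vy=-9.195
  bounce: vy ← 0.64·9.195 = 5.885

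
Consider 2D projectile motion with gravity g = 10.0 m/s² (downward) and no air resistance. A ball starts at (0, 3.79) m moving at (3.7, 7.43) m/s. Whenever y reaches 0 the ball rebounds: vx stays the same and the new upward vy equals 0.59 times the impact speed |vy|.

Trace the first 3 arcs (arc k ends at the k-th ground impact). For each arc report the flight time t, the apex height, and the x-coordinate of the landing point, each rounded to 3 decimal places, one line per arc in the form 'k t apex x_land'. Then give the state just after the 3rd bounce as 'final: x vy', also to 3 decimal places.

1 1.888 6.550 6.984
2 1.351 2.280 11.981
3 0.797 0.794 14.930
final: 14.930 2.351

Arc 1: start y=3.790, vy=7.430 → t=1.888, apex=6.550, x_land=6.984, impact vy=-11.446
  bounce: vy ← 0.59·11.446 = 6.753
Arc 2: start y=0.000, vy=6.753 → t=1.351, apex=2.280, x_land=11.981, impact vy=-6.753
  bounce: vy ← 0.59·6.753 = 3.984
Arc 3: start y=0.000, vy=3.984 → t=0.797, apex=0.794, x_land=14.930, impact vy=-3.984
  bounce: vy ← 0.59·3.984 = 2.351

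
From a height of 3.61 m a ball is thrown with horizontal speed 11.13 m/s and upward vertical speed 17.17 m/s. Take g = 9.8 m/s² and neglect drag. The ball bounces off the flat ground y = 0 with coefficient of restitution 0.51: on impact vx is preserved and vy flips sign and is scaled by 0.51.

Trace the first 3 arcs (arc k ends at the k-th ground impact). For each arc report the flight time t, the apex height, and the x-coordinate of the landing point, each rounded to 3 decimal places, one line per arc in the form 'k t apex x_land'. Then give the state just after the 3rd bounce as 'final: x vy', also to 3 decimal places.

Arc 1: start y=3.610, vy=17.170 → t=3.703, apex=18.651, x_land=41.215, impact vy=-19.120
  bounce: vy ← 0.51·19.120 = 9.751
Arc 2: start y=0.000, vy=9.751 → t=1.990, apex=4.851, x_land=63.364, impact vy=-9.751
  bounce: vy ← 0.51·9.751 = 4.973
Arc 3: start y=0.000, vy=4.973 → t=1.015, apex=1.262, x_land=74.660, impact vy=-4.973
  bounce: vy ← 0.51·4.973 = 2.536

1 3.703 18.651 41.215
2 1.990 4.851 63.364
3 1.015 1.262 74.660
final: 74.660 2.536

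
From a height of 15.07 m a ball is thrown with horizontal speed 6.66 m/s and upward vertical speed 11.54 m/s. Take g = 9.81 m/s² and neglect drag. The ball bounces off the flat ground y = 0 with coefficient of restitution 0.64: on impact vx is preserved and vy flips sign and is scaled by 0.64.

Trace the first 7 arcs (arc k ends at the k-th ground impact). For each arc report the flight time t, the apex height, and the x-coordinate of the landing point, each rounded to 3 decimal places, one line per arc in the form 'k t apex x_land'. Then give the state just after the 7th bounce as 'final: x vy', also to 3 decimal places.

1 3.287 21.858 21.894
2 2.702 8.953 39.889
3 1.729 3.667 51.406
4 1.107 1.502 58.777
5 0.708 0.615 63.495
6 0.453 0.252 66.514
7 0.290 0.103 68.446
final: 68.446 0.911

Arc 1: start y=15.070, vy=11.540 → t=3.287, apex=21.858, x_land=21.894, impact vy=-20.709
  bounce: vy ← 0.64·20.709 = 13.253
Arc 2: start y=0.000, vy=13.253 → t=2.702, apex=8.953, x_land=39.889, impact vy=-13.253
  bounce: vy ← 0.64·13.253 = 8.482
Arc 3: start y=0.000, vy=8.482 → t=1.729, apex=3.667, x_land=51.406, impact vy=-8.482
  bounce: vy ← 0.64·8.482 = 5.429
Arc 4: start y=0.000, vy=5.429 → t=1.107, apex=1.502, x_land=58.777, impact vy=-5.429
  bounce: vy ← 0.64·5.429 = 3.474
Arc 5: start y=0.000, vy=3.474 → t=0.708, apex=0.615, x_land=63.495, impact vy=-3.474
  bounce: vy ← 0.64·3.474 = 2.224
Arc 6: start y=0.000, vy=2.224 → t=0.453, apex=0.252, x_land=66.514, impact vy=-2.224
  bounce: vy ← 0.64·2.224 = 1.423
Arc 7: start y=0.000, vy=1.423 → t=0.290, apex=0.103, x_land=68.446, impact vy=-1.423
  bounce: vy ← 0.64·1.423 = 0.911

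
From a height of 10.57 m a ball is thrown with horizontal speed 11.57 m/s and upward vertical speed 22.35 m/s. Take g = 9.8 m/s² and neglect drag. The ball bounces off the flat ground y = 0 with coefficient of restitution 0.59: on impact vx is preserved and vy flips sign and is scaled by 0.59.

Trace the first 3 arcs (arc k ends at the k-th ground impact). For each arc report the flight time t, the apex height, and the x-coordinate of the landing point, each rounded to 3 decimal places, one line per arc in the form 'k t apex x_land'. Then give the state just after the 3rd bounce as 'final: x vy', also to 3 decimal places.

Arc 1: start y=10.570, vy=22.350 → t=4.993, apex=36.056, x_land=57.772, impact vy=-26.584
  bounce: vy ← 0.59·26.584 = 15.684
Arc 2: start y=0.000, vy=15.684 → t=3.201, apex=12.551, x_land=94.806, impact vy=-15.684
  bounce: vy ← 0.59·15.684 = 9.254
Arc 3: start y=0.000, vy=9.254 → t=1.889, apex=4.369, x_land=116.656, impact vy=-9.254
  bounce: vy ← 0.59·9.254 = 5.460

1 4.993 36.056 57.772
2 3.201 12.551 94.806
3 1.889 4.369 116.656
final: 116.656 5.460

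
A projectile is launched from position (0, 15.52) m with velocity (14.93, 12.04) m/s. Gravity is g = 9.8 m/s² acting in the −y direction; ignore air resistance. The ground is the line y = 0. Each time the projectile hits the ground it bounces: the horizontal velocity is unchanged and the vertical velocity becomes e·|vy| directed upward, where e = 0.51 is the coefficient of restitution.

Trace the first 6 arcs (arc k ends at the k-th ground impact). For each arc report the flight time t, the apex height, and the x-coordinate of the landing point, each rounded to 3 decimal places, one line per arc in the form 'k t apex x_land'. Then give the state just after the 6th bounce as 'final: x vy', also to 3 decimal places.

1 3.391 22.916 50.630
2 2.206 5.960 83.563
3 1.125 1.550 100.359
4 0.574 0.403 108.925
5 0.293 0.105 113.293
6 0.149 0.027 115.521
final: 115.521 0.373

Arc 1: start y=15.520, vy=12.040 → t=3.391, apex=22.916, x_land=50.630, impact vy=-21.193
  bounce: vy ← 0.51·21.193 = 10.809
Arc 2: start y=0.000, vy=10.809 → t=2.206, apex=5.960, x_land=83.563, impact vy=-10.809
  bounce: vy ← 0.51·10.809 = 5.512
Arc 3: start y=0.000, vy=5.512 → t=1.125, apex=1.550, x_land=100.359, impact vy=-5.512
  bounce: vy ← 0.51·5.512 = 2.811
Arc 4: start y=0.000, vy=2.811 → t=0.574, apex=0.403, x_land=108.925, impact vy=-2.811
  bounce: vy ← 0.51·2.811 = 1.434
Arc 5: start y=0.000, vy=1.434 → t=0.293, apex=0.105, x_land=113.293, impact vy=-1.434
  bounce: vy ← 0.51·1.434 = 0.731
Arc 6: start y=0.000, vy=0.731 → t=0.149, apex=0.027, x_land=115.521, impact vy=-0.731
  bounce: vy ← 0.51·0.731 = 0.373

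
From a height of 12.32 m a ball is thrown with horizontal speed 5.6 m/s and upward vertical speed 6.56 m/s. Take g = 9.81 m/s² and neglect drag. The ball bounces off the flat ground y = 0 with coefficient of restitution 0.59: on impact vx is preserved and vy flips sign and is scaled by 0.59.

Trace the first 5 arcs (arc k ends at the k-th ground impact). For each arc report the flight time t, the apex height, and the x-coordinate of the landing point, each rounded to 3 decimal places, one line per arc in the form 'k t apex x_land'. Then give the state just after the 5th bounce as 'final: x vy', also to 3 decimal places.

Arc 1: start y=12.320, vy=6.560 → t=2.389, apex=14.513, x_land=13.378, impact vy=-16.875
  bounce: vy ← 0.59·16.875 = 9.956
Arc 2: start y=0.000, vy=9.956 → t=2.030, apex=5.052, x_land=24.744, impact vy=-9.956
  bounce: vy ← 0.59·9.956 = 5.874
Arc 3: start y=0.000, vy=5.874 → t=1.198, apex=1.759, x_land=31.451, impact vy=-5.874
  bounce: vy ← 0.59·5.874 = 3.466
Arc 4: start y=0.000, vy=3.466 → t=0.707, apex=0.612, x_land=35.407, impact vy=-3.466
  bounce: vy ← 0.59·3.466 = 2.045
Arc 5: start y=0.000, vy=2.045 → t=0.417, apex=0.213, x_land=37.742, impact vy=-2.045
  bounce: vy ← 0.59·2.045 = 1.206

1 2.389 14.513 13.378
2 2.030 5.052 24.744
3 1.198 1.759 31.451
4 0.707 0.612 35.407
5 0.417 0.213 37.742
final: 37.742 1.206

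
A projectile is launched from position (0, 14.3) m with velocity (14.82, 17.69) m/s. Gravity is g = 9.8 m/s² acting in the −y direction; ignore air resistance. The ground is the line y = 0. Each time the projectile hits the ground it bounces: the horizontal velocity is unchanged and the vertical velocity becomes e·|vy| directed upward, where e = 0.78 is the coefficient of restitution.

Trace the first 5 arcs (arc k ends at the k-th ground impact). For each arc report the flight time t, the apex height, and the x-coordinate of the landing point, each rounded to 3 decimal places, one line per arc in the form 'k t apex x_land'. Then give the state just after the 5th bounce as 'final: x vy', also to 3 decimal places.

Arc 1: start y=14.300, vy=17.690 → t=4.290, apex=30.266, x_land=63.584, impact vy=-24.356
  bounce: vy ← 0.78·24.356 = 18.998
Arc 2: start y=0.000, vy=18.998 → t=3.877, apex=18.414, x_land=121.042, impact vy=-18.998
  bounce: vy ← 0.78·18.998 = 14.818
Arc 3: start y=0.000, vy=14.818 → t=3.024, apex=11.203, x_land=165.860, impact vy=-14.818
  bounce: vy ← 0.78·14.818 = 11.558
Arc 4: start y=0.000, vy=11.558 → t=2.359, apex=6.816, x_land=200.817, impact vy=-11.558
  bounce: vy ← 0.78·11.558 = 9.015
Arc 5: start y=0.000, vy=9.015 → t=1.840, apex=4.147, x_land=228.084, impact vy=-9.015
  bounce: vy ← 0.78·9.015 = 7.032

1 4.290 30.266 63.584
2 3.877 18.414 121.042
3 3.024 11.203 165.860
4 2.359 6.816 200.817
5 1.840 4.147 228.084
final: 228.084 7.032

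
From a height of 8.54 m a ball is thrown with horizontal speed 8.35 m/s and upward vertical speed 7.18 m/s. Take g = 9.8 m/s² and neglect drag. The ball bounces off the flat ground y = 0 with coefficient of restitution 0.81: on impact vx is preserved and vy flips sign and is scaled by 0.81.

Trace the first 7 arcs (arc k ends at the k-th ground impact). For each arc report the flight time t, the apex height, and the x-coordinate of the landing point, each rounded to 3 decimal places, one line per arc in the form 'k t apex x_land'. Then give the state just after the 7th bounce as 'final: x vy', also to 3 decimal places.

Arc 1: start y=8.540, vy=7.180 → t=2.242, apex=11.170, x_land=18.725, impact vy=-14.796
  bounce: vy ← 0.81·14.796 = 11.985
Arc 2: start y=0.000, vy=11.985 → t=2.446, apex=7.329, x_land=39.149, impact vy=-11.985
  bounce: vy ← 0.81·11.985 = 9.708
Arc 3: start y=0.000, vy=9.708 → t=1.981, apex=4.808, x_land=55.692, impact vy=-9.708
  bounce: vy ← 0.81·9.708 = 7.863
Arc 4: start y=0.000, vy=7.863 → t=1.605, apex=3.155, x_land=69.092, impact vy=-7.863
  bounce: vy ← 0.81·7.863 = 6.369
Arc 5: start y=0.000, vy=6.369 → t=1.300, apex=2.070, x_land=79.946, impact vy=-6.369
  bounce: vy ← 0.81·6.369 = 5.159
Arc 6: start y=0.000, vy=5.159 → t=1.053, apex=1.358, x_land=88.737, impact vy=-5.159
  bounce: vy ← 0.81·5.159 = 4.179
Arc 7: start y=0.000, vy=4.179 → t=0.853, apex=0.891, x_land=95.859, impact vy=-4.179
  bounce: vy ← 0.81·4.179 = 3.385

1 2.242 11.170 18.725
2 2.446 7.329 39.149
3 1.981 4.808 55.692
4 1.605 3.155 69.092
5 1.300 2.070 79.946
6 1.053 1.358 88.737
7 0.853 0.891 95.859
final: 95.859 3.385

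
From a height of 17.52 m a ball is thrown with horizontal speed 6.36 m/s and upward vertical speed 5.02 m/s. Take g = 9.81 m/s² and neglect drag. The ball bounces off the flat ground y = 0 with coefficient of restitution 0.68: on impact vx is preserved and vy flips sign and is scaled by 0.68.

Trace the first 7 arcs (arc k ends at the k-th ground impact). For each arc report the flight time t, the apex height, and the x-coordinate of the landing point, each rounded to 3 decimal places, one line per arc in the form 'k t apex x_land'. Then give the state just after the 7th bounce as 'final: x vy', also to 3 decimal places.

1 2.470 18.804 15.707
2 2.663 8.695 32.643
3 1.811 4.021 44.160
4 1.231 1.859 51.991
5 0.837 0.860 57.316
6 0.569 0.398 60.937
7 0.387 0.184 63.399
final: 63.399 1.291

Arc 1: start y=17.520, vy=5.020 → t=2.470, apex=18.804, x_land=15.707, impact vy=-19.208
  bounce: vy ← 0.68·19.208 = 13.061
Arc 2: start y=0.000, vy=13.061 → t=2.663, apex=8.695, x_land=32.643, impact vy=-13.061
  bounce: vy ← 0.68·13.061 = 8.882
Arc 3: start y=0.000, vy=8.882 → t=1.811, apex=4.021, x_land=44.160, impact vy=-8.882
  bounce: vy ← 0.68·8.882 = 6.040
Arc 4: start y=0.000, vy=6.040 → t=1.231, apex=1.859, x_land=51.991, impact vy=-6.040
  bounce: vy ← 0.68·6.040 = 4.107
Arc 5: start y=0.000, vy=4.107 → t=0.837, apex=0.860, x_land=57.316, impact vy=-4.107
  bounce: vy ← 0.68·4.107 = 2.793
Arc 6: start y=0.000, vy=2.793 → t=0.569, apex=0.398, x_land=60.937, impact vy=-2.793
  bounce: vy ← 0.68·2.793 = 1.899
Arc 7: start y=0.000, vy=1.899 → t=0.387, apex=0.184, x_land=63.399, impact vy=-1.899
  bounce: vy ← 0.68·1.899 = 1.291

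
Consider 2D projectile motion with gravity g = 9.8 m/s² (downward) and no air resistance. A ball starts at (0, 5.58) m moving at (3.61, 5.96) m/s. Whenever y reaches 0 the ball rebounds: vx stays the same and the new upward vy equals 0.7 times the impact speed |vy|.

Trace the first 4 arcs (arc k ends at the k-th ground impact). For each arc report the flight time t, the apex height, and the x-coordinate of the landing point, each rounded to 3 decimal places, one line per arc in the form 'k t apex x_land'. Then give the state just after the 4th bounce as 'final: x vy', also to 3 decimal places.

Arc 1: start y=5.580, vy=5.960 → t=1.836, apex=7.392, x_land=6.630, impact vy=-12.037
  bounce: vy ← 0.7·12.037 = 8.426
Arc 2: start y=0.000, vy=8.426 → t=1.720, apex=3.622, x_land=12.837, impact vy=-8.426
  bounce: vy ← 0.7·8.426 = 5.898
Arc 3: start y=0.000, vy=5.898 → t=1.204, apex=1.775, x_land=17.183, impact vy=-5.898
  bounce: vy ← 0.7·5.898 = 4.129
Arc 4: start y=0.000, vy=4.129 → t=0.843, apex=0.870, x_land=20.224, impact vy=-4.129
  bounce: vy ← 0.7·4.129 = 2.890

1 1.836 7.392 6.630
2 1.720 3.622 12.837
3 1.204 1.775 17.183
4 0.843 0.870 20.224
final: 20.224 2.890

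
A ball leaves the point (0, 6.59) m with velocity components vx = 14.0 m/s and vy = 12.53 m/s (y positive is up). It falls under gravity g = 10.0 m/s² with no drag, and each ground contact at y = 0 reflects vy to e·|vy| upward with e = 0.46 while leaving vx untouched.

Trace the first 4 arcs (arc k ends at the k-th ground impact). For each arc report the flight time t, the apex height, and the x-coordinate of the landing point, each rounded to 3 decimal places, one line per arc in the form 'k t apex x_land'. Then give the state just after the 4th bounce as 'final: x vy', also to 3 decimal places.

Arc 1: start y=6.590, vy=12.530 → t=2.952, apex=14.440, x_land=41.334, impact vy=-16.994
  bounce: vy ← 0.46·16.994 = 7.817
Arc 2: start y=0.000, vy=7.817 → t=1.563, apex=3.056, x_land=63.222, impact vy=-7.817
  bounce: vy ← 0.46·7.817 = 3.596
Arc 3: start y=0.000, vy=3.596 → t=0.719, apex=0.647, x_land=73.291, impact vy=-3.596
  bounce: vy ← 0.46·3.596 = 1.654
Arc 4: start y=0.000, vy=1.654 → t=0.331, apex=0.137, x_land=77.923, impact vy=-1.654
  bounce: vy ← 0.46·1.654 = 0.761

1 2.952 14.440 41.334
2 1.563 3.056 63.222
3 0.719 0.647 73.291
4 0.331 0.137 77.923
final: 77.923 0.761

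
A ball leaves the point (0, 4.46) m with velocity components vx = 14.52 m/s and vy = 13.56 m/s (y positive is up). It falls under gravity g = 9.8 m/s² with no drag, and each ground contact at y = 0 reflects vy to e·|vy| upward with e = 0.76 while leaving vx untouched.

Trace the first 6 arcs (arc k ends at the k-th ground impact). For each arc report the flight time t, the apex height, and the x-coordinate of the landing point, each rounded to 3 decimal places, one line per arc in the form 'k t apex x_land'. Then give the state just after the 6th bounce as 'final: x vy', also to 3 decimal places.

1 3.064 13.841 44.495
2 2.555 7.995 81.588
3 1.942 4.618 109.780
4 1.476 2.667 131.205
5 1.121 1.541 147.488
6 0.852 0.890 159.864
final: 159.864 3.174

Arc 1: start y=4.460, vy=13.560 → t=3.064, apex=13.841, x_land=44.495, impact vy=-16.471
  bounce: vy ← 0.76·16.471 = 12.518
Arc 2: start y=0.000, vy=12.518 → t=2.555, apex=7.995, x_land=81.588, impact vy=-12.518
  bounce: vy ← 0.76·12.518 = 9.514
Arc 3: start y=0.000, vy=9.514 → t=1.942, apex=4.618, x_land=109.780, impact vy=-9.514
  bounce: vy ← 0.76·9.514 = 7.230
Arc 4: start y=0.000, vy=7.230 → t=1.476, apex=2.667, x_land=131.205, impact vy=-7.230
  bounce: vy ← 0.76·7.230 = 5.495
Arc 5: start y=0.000, vy=5.495 → t=1.121, apex=1.541, x_land=147.488, impact vy=-5.495
  bounce: vy ← 0.76·5.495 = 4.176
Arc 6: start y=0.000, vy=4.176 → t=0.852, apex=0.890, x_land=159.864, impact vy=-4.176
  bounce: vy ← 0.76·4.176 = 3.174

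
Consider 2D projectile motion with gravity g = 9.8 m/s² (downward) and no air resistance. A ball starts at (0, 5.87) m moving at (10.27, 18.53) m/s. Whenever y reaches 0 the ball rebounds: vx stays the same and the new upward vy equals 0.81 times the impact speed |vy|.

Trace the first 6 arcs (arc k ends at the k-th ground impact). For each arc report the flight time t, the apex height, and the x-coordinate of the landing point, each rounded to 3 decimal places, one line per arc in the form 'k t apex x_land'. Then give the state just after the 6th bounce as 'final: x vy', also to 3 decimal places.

Arc 1: start y=5.870, vy=18.530 → t=4.076, apex=23.388, x_land=41.856, impact vy=-21.411
  bounce: vy ← 0.81·21.411 = 17.343
Arc 2: start y=0.000, vy=17.343 → t=3.539, apex=15.345, x_land=78.205, impact vy=-17.343
  bounce: vy ← 0.81·17.343 = 14.047
Arc 3: start y=0.000, vy=14.047 → t=2.867, apex=10.068, x_land=107.647, impact vy=-14.047
  bounce: vy ← 0.81·14.047 = 11.378
Arc 4: start y=0.000, vy=11.378 → t=2.322, apex=6.606, x_land=131.495, impact vy=-11.378
  bounce: vy ← 0.81·11.378 = 9.217
Arc 5: start y=0.000, vy=9.217 → t=1.881, apex=4.334, x_land=150.813, impact vy=-9.217
  bounce: vy ← 0.81·9.217 = 7.465
Arc 6: start y=0.000, vy=7.465 → t=1.524, apex=2.843, x_land=166.459, impact vy=-7.465
  bounce: vy ← 0.81·7.465 = 6.047

1 4.076 23.388 41.856
2 3.539 15.345 78.205
3 2.867 10.068 107.647
4 2.322 6.606 131.495
5 1.881 4.334 150.813
6 1.524 2.843 166.459
final: 166.459 6.047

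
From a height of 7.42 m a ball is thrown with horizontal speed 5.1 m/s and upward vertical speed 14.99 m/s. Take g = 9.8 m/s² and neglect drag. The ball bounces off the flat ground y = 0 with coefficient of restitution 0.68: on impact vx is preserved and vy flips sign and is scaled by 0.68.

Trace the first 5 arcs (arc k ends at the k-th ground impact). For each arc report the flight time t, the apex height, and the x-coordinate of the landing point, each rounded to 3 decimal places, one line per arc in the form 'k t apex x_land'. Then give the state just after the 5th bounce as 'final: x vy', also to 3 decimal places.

1 3.493 18.884 17.813
2 2.670 8.732 31.429
3 1.816 4.038 40.688
4 1.235 1.867 46.985
5 0.839 0.863 51.266
final: 51.266 2.797

Arc 1: start y=7.420, vy=14.990 → t=3.493, apex=18.884, x_land=17.813, impact vy=-19.239
  bounce: vy ← 0.68·19.239 = 13.082
Arc 2: start y=0.000, vy=13.082 → t=2.670, apex=8.732, x_land=31.429, impact vy=-13.082
  bounce: vy ← 0.68·13.082 = 8.896
Arc 3: start y=0.000, vy=8.896 → t=1.816, apex=4.038, x_land=40.688, impact vy=-8.896
  bounce: vy ← 0.68·8.896 = 6.049
Arc 4: start y=0.000, vy=6.049 → t=1.235, apex=1.867, x_land=46.985, impact vy=-6.049
  bounce: vy ← 0.68·6.049 = 4.114
Arc 5: start y=0.000, vy=4.114 → t=0.839, apex=0.863, x_land=51.266, impact vy=-4.114
  bounce: vy ← 0.68·4.114 = 2.797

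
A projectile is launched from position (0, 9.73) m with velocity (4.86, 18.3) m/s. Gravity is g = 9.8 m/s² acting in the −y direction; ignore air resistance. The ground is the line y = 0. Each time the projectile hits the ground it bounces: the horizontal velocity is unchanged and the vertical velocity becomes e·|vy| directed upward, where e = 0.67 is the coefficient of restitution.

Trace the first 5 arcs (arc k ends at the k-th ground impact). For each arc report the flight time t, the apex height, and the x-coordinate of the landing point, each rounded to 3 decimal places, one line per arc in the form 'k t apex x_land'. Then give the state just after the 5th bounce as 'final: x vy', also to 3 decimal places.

1 4.207 26.816 20.445
2 3.135 12.038 35.680
3 2.100 5.404 45.887
4 1.407 2.426 52.726
5 0.943 1.089 57.308
final: 57.308 3.095

Arc 1: start y=9.730, vy=18.300 → t=4.207, apex=26.816, x_land=20.445, impact vy=-22.926
  bounce: vy ← 0.67·22.926 = 15.360
Arc 2: start y=0.000, vy=15.360 → t=3.135, apex=12.038, x_land=35.680, impact vy=-15.360
  bounce: vy ← 0.67·15.360 = 10.291
Arc 3: start y=0.000, vy=10.291 → t=2.100, apex=5.404, x_land=45.887, impact vy=-10.291
  bounce: vy ← 0.67·10.291 = 6.895
Arc 4: start y=0.000, vy=6.895 → t=1.407, apex=2.426, x_land=52.726, impact vy=-6.895
  bounce: vy ← 0.67·6.895 = 4.620
Arc 5: start y=0.000, vy=4.620 → t=0.943, apex=1.089, x_land=57.308, impact vy=-4.620
  bounce: vy ← 0.67·4.620 = 3.095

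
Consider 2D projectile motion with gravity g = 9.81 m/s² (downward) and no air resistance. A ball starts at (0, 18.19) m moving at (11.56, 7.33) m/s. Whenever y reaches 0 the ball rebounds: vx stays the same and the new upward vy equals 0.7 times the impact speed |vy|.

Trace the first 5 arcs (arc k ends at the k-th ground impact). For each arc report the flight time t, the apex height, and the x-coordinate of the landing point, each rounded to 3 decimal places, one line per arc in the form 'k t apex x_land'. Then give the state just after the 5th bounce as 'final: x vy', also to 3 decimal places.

Arc 1: start y=18.190, vy=7.330 → t=2.813, apex=20.928, x_land=32.516, impact vy=-20.264
  bounce: vy ← 0.7·20.264 = 14.185
Arc 2: start y=0.000, vy=14.185 → t=2.892, apex=10.255, x_land=65.946, impact vy=-14.185
  bounce: vy ← 0.7·14.185 = 9.929
Arc 3: start y=0.000, vy=9.929 → t=2.024, apex=5.025, x_land=89.347, impact vy=-9.929
  bounce: vy ← 0.7·9.929 = 6.950
Arc 4: start y=0.000, vy=6.950 → t=1.417, apex=2.462, x_land=105.728, impact vy=-6.950
  bounce: vy ← 0.7·6.950 = 4.865
Arc 5: start y=0.000, vy=4.865 → t=0.992, apex=1.206, x_land=117.194, impact vy=-4.865
  bounce: vy ← 0.7·4.865 = 3.406

1 2.813 20.928 32.516
2 2.892 10.255 65.946
3 2.024 5.025 89.347
4 1.417 2.462 105.728
5 0.992 1.206 117.194
final: 117.194 3.406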